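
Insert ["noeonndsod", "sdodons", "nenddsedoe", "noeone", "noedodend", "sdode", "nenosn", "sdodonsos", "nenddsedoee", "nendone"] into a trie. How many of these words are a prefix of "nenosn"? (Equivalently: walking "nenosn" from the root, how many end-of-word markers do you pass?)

1

Walk "nenosn" from the root; an end-of-word marker is hit whenever a stored word is a prefix of "nenosn".
Prefixes of the query that are stored words: "nenosn"
Count: 1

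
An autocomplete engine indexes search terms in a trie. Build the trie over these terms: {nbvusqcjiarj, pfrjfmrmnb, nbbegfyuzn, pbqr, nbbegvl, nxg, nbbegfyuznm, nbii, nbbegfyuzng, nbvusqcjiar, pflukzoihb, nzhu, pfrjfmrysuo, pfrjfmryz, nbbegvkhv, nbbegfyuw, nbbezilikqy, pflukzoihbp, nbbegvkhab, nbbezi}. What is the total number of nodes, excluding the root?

71

Count nodes per top-level branch (shared prefixes stored once):
  'n'-branch (nbbegfyuw, nbbegfyuzn, nbbegfyuzng, nbbegfyuznm, nbbegvkhab, nbbegvkhv, nbbegvl, nbbezi, nbbezilikqy, nbii, nbvusqcjiar, nbvusqcjiarj, nxg, nzhu): 44 nodes
  'p'-branch (pbqr, pflukzoihb, pflukzoihbp, pfrjfmrmnb, pfrjfmrysuo, pfrjfmryz): 27 nodes
Sum: 71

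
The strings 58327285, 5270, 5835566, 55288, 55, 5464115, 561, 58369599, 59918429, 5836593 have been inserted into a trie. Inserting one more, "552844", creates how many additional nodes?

2

"5528" is already a path in the trie; the remaining "44" must be added.
So 6 − 4 = 2 new nodes.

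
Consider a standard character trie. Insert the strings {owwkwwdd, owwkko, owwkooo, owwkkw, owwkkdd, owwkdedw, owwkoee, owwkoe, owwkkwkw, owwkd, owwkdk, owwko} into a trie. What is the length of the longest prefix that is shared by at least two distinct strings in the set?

6

The deepest shared node is where two words last agree before diverging.
"owwkkw" and "owwkkwkw" agree on "owwkkw" (6 characters) before diverging; nothing deeper is shared.
Longest shared-prefix length: 6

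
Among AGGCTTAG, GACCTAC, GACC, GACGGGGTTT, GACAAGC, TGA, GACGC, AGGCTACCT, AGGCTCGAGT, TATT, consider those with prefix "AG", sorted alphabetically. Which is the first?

AGGCTACCT

Filter for "AG…" and sort: "AGGCTACCT", "AGGCTCGAGT", "AGGCTTAG"
The 1st is AGGCTACCT.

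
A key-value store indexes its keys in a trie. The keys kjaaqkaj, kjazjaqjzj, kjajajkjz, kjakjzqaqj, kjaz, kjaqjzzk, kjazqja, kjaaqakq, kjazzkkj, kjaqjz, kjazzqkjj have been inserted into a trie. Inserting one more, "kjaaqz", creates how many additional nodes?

1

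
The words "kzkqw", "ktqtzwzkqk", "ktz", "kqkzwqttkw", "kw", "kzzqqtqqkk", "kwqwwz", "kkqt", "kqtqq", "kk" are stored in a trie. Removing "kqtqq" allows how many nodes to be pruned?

3

Walk "kqtqq" from the leaf back toward the root, removing each node that no remaining word uses.
The suffix "tqq" (3 nodes) is used only by "kqtqq"; the node for "kq" still has the child "k", so pruning stops there.
Nodes removed: 3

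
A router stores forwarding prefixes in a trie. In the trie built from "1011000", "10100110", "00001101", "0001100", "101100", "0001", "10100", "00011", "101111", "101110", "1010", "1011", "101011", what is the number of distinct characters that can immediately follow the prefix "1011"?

2

The children of the "1011" node are the distinct next characters among strings starting with "1011".
Characters that immediately follow "1011" among the stored strings: {0, 1}.
That node has 2 child edges.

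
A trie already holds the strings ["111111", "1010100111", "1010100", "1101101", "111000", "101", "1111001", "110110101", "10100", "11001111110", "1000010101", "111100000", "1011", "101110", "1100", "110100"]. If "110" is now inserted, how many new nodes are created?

0

"110" is already a full path in the trie; only an end-marker is added.
No new nodes are needed: 0.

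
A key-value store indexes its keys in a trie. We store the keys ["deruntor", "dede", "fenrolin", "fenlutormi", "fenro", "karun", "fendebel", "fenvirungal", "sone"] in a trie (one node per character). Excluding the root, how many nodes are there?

47

Trace insertions, counting only characters that open a new branch:
  "deruntor" → 8 new (d, e, r, u, n, t, o, r)
  "dede" → prefix "de" already present; 2 new (d, e)
  "fenrolin" → 8 new (f, e, n, r, o, l, i, n)
  "fenlutormi" → prefix "fen" already present; 7 new (l, u, t, o, r, m, i)
  "fenro" → prefix "fenro" already present; 0 new (none)
  "karun" → 5 new (k, a, r, u, n)
  "fendebel" → prefix "fen" already present; 5 new (d, e, b, e, l)
  "fenvirungal" → prefix "fen" already present; 8 new (v, i, r, u, n, g, a, l)
  "sone" → 4 new (s, o, n, e)
Total nodes = 8 + 2 + 8 + 7 + 0 + 5 + 5 + 8 + 4 = 47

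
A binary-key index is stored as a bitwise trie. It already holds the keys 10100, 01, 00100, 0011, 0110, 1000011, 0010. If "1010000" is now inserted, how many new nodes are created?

2

Walking "1010000" from the root, the first 5 characters ("10100") follow existing edges; "0" is the first miss.
Each of the 2 remaining characters creates one node.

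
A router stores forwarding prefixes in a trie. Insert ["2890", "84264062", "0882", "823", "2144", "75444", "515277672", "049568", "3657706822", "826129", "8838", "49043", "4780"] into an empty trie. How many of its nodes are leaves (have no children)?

13

A leaf is a node with no children — equivalently, the end of a word that is not a proper prefix of any other stored word.
Those words: "049568", "0882", "2144", "2890", "3657706822", "4780", "49043", "515277672", "75444", "823", "826129", "84264062", "8838"
Leaf count: 13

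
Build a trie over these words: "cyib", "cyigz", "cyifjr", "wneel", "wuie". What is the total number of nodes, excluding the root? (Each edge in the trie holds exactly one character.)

Count nodes per top-level branch (shared prefixes stored once):
  'c'-branch (cyib, cyifjr, cyigz): 9 nodes
  'w'-branch (wneel, wuie): 8 nodes
Sum: 17

17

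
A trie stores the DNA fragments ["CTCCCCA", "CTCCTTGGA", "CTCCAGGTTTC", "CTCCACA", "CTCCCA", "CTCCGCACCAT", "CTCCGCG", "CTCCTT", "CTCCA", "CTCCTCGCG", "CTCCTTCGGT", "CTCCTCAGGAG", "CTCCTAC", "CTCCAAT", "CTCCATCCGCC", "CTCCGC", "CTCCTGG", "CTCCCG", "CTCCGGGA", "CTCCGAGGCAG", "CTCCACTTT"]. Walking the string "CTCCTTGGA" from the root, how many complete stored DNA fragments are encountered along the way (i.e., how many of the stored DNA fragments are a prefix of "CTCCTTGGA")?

2

Walk "CTCCTTGGA" from the root; an end-of-word marker is hit whenever a stored word is a prefix of "CTCCTTGGA".
Prefixes of the query that are stored words: "CTCCTT", "CTCCTTGGA"
Count: 2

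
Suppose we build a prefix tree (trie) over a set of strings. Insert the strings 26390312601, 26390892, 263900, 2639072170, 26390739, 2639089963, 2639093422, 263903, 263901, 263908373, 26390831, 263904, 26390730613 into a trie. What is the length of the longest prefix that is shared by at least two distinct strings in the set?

7

Equivalently: take the maximum, over all pairs, of their longest common prefix length.
"26390730613" and "26390739" agree on "2639073" (7 characters) before diverging; nothing deeper is shared.
Longest shared-prefix length: 7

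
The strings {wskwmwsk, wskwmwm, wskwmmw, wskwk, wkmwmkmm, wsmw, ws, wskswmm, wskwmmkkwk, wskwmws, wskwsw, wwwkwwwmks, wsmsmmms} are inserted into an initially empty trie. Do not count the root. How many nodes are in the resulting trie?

45

Insert word by word; a character creates a node only if that edge doesn't already exist:
  "wskwmwsk" → 8 new (w, s, k, w, m, w, s, k)
  "wskwmwm" → prefix "wskwmw" already present; 1 new (m)
  "wskwmmw" → prefix "wskwm" already present; 2 new (m, w)
  "wskwk" → prefix "wskw" already present; 1 new (k)
  "wkmwmkmm" → prefix "w" already present; 7 new (k, m, w, m, k, m, m)
  "wsmw" → prefix "ws" already present; 2 new (m, w)
  "ws" → prefix "ws" already present; 0 new (none)
  "wskswmm" → prefix "wsk" already present; 4 new (s, w, m, m)
  "wskwmmkkwk" → prefix "wskwmm" already present; 4 new (k, k, w, k)
  "wskwmws" → prefix "wskwmws" already present; 0 new (none)
  "wskwsw" → prefix "wskw" already present; 2 new (s, w)
  "wwwkwwwmks" → prefix "w" already present; 9 new (w, w, k, w, w, w, m, k, s)
  "wsmsmmms" → prefix "wsm" already present; 5 new (s, m, m, m, s)
Total nodes = 8 + 1 + 2 + 1 + 7 + 2 + 0 + 4 + 4 + 0 + 2 + 9 + 5 = 45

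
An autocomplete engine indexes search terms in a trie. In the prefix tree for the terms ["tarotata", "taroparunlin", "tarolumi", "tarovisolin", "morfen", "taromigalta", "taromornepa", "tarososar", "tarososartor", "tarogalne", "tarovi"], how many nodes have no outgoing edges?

Leaves are exactly the stored words that no other stored word extends.
Those words: "morfen", "tarogalne", "tarolumi", "taromigalta", "taromornepa", "taroparunlin", "tarososartor", "tarotata", "tarovisolin"
Leaf count: 9

9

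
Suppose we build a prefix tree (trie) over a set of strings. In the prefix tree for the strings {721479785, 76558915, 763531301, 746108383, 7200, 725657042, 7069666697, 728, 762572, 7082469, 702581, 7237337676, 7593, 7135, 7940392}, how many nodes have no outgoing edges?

Leaves are exactly the stored words that no other stored word extends.
Those words: "702581", "7069666697", "7082469", "7135", "7200", "721479785", "7237337676", "725657042", "728", "746108383", "7593", "762572", "763531301", "76558915", "7940392"
Leaf count: 15

15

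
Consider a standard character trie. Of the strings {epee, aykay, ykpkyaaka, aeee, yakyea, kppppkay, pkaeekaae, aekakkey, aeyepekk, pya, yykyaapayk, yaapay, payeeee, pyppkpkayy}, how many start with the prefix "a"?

4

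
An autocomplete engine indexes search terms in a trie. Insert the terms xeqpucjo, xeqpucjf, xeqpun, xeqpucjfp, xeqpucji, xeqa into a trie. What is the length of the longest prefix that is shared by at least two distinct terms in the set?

Equivalently: take the maximum, over all pairs, of their longest common prefix length.
"xeqpucjf" and "xeqpucjfp" agree on "xeqpucjf" (8 characters) before diverging; nothing deeper is shared.
Longest shared-prefix length: 8

8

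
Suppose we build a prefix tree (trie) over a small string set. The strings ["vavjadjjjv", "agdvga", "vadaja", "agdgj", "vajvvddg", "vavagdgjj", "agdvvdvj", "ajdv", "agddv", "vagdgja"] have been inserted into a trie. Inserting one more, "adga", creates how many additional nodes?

3

The longest prefix of "adga" already in the trie is "a" (length 1).
Each of the 3 remaining characters creates one node.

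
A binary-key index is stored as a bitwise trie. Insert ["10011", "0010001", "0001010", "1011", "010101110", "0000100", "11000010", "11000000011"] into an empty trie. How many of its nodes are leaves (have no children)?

8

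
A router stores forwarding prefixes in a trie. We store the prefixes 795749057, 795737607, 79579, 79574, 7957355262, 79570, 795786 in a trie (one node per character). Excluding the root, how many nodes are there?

23

Trace insertions, counting only characters that open a new branch:
  "795749057" → 9 new (7, 9, 5, 7, 4, 9, 0, 5, 7)
  "795737607" → prefix "7957" already present; 5 new (3, 7, 6, 0, 7)
  "79579" → prefix "7957" already present; 1 new (9)
  "79574" → prefix "79574" already present; 0 new (none)
  "7957355262" → prefix "79573" already present; 5 new (5, 5, 2, 6, 2)
  "79570" → prefix "7957" already present; 1 new (0)
  "795786" → prefix "7957" already present; 2 new (8, 6)
Total nodes = 9 + 5 + 1 + 0 + 5 + 1 + 2 = 23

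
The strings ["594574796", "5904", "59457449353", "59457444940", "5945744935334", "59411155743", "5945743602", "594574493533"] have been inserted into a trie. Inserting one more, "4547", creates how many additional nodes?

"4547" shares no prefix with any stored word, so all 4 characters open new nodes.
4 − 0 = 4 new nodes.

4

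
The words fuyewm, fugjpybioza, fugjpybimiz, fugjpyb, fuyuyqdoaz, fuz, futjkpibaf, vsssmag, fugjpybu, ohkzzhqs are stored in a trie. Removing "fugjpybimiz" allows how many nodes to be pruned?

After clearing the end-marker at "fugjpybimiz", prune upward until reaching a node still needed by another word.
The suffix "miz" (3 nodes) is used only by "fugjpybimiz"; the node for "fugjpybi" still has the child "o", so pruning stops there.
Nodes removed: 3

3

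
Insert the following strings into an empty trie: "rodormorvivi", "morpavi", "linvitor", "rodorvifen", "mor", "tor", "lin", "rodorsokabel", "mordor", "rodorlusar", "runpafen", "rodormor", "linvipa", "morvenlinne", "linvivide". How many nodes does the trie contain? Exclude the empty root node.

71

For each word, the new-node count is its length minus the longest prefix already in the trie:
  "rodormorvivi" → 12 new (r, o, d, o, r, m, o, r, v, i, v, i)
  "morpavi" → 7 new (m, o, r, p, a, v, i)
  "linvitor" → 8 new (l, i, n, v, i, t, o, r)
  "rodorvifen" → prefix "rodor" already present; 5 new (v, i, f, e, n)
  "mor" → prefix "mor" already present; 0 new (none)
  "tor" → 3 new (t, o, r)
  "lin" → prefix "lin" already present; 0 new (none)
  "rodorsokabel" → prefix "rodor" already present; 7 new (s, o, k, a, b, e, l)
  "mordor" → prefix "mor" already present; 3 new (d, o, r)
  "rodorlusar" → prefix "rodor" already present; 5 new (l, u, s, a, r)
  "runpafen" → prefix "r" already present; 7 new (u, n, p, a, f, e, n)
  "rodormor" → prefix "rodormor" already present; 0 new (none)
  "linvipa" → prefix "linvi" already present; 2 new (p, a)
  "morvenlinne" → prefix "mor" already present; 8 new (v, e, n, l, i, n, n, e)
  "linvivide" → prefix "linvi" already present; 4 new (v, i, d, e)
Total nodes = 12 + 7 + 8 + 5 + 0 + 3 + 0 + 7 + 3 + 5 + 7 + 0 + 2 + 8 + 4 = 71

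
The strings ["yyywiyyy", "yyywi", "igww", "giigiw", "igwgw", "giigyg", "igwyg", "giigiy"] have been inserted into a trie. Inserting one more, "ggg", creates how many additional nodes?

2

"g" is already a path in the trie; the remaining "gg" must be added.
New nodes needed: |"ggg"| − 1 = 3 − 1 = 2.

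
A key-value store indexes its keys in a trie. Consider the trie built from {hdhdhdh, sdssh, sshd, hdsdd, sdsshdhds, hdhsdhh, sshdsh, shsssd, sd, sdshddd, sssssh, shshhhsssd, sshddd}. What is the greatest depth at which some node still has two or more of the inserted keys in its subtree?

5

The deepest shared node is where two words last agree before diverging.
"sdssh" and "sdsshdhds" agree on "sdssh" (5 characters) before diverging; nothing deeper is shared.
Longest shared-prefix length: 5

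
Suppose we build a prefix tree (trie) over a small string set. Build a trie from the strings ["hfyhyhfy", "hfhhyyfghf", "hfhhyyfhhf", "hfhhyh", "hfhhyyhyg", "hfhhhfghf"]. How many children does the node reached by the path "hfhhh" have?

The children of the "hfhhh" node are the distinct next characters among strings starting with "hfhhh".
Distinct next characters after "hfhhh": f.
That node has 1 child edge.

1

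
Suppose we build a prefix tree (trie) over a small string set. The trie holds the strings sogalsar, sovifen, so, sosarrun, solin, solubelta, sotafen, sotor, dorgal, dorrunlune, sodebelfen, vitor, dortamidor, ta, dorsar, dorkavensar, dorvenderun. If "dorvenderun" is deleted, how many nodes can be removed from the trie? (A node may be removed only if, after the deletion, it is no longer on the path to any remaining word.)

8

After clearing the end-marker at "dorvenderun", prune upward until reaching a node still needed by another word.
The suffix "venderun" (8 nodes) is used only by "dorvenderun"; the node for "dor" still has the child "g", so pruning stops there.
Nodes removed: 8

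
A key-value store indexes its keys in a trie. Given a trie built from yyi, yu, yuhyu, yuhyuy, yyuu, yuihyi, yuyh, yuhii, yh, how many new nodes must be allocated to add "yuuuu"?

Walking "yuuuu" from the root, the first 2 characters ("yu") follow existing edges; "u" is the first miss.
New nodes needed: |"yuuuu"| − 2 = 5 − 2 = 3.

3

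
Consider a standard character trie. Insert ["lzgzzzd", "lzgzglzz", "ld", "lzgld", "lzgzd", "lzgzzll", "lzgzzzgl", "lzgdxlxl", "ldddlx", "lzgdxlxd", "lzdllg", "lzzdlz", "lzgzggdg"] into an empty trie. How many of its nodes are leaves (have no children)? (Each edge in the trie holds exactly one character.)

12

Leaves are exactly the stored words that no other stored word extends.
Those words: "ldddlx", "lzdllg", "lzgdxlxd", "lzgdxlxl", "lzgld", "lzgzd", "lzgzggdg", "lzgzglzz", "lzgzzll", "lzgzzzd", "lzgzzzgl", "lzzdlz"
Leaf count: 12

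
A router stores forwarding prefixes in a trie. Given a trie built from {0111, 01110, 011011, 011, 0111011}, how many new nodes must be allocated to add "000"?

2

"0" is already a path in the trie; the remaining "00" must be added.
So 3 − 1 = 2 new nodes.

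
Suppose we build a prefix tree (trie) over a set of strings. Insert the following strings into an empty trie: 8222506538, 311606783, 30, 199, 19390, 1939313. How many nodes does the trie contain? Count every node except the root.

Trace insertions, counting only characters that open a new branch:
  "8222506538" → 10 new (8, 2, 2, 2, 5, 0, 6, 5, 3, 8)
  "311606783" → 9 new (3, 1, 1, 6, 0, 6, 7, 8, 3)
  "30" → prefix "3" already present; 1 new (0)
  "199" → 3 new (1, 9, 9)
  "19390" → prefix "19" already present; 3 new (3, 9, 0)
  "1939313" → prefix "1939" already present; 3 new (3, 1, 3)
Total nodes = 10 + 9 + 1 + 3 + 3 + 3 = 29

29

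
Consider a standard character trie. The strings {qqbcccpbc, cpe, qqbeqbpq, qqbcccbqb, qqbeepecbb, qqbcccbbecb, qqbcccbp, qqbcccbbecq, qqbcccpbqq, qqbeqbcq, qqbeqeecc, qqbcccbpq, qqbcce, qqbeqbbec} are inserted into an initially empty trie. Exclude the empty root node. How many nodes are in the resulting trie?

Trace insertions, counting only characters that open a new branch:
  "qqbcccpbc" → 9 new (q, q, b, c, c, c, p, b, c)
  "cpe" → 3 new (c, p, e)
  "qqbeqbpq" → prefix "qqb" already present; 5 new (e, q, b, p, q)
  "qqbcccbqb" → prefix "qqbccc" already present; 3 new (b, q, b)
  "qqbeepecbb" → prefix "qqbe" already present; 6 new (e, p, e, c, b, b)
  "qqbcccbbecb" → prefix "qqbcccb" already present; 4 new (b, e, c, b)
  "qqbcccbp" → prefix "qqbcccb" already present; 1 new (p)
  "qqbcccbbecq" → prefix "qqbcccbbec" already present; 1 new (q)
  "qqbcccpbqq" → prefix "qqbcccpb" already present; 2 new (q, q)
  "qqbeqbcq" → prefix "qqbeqb" already present; 2 new (c, q)
  "qqbeqeecc" → prefix "qqbeq" already present; 4 new (e, e, c, c)
  "qqbcccbpq" → prefix "qqbcccbp" already present; 1 new (q)
  "qqbcce" → prefix "qqbcc" already present; 1 new (e)
  "qqbeqbbec" → prefix "qqbeqb" already present; 3 new (b, e, c)
Total nodes = 9 + 3 + 5 + 3 + 6 + 4 + 1 + 1 + 2 + 2 + 4 + 1 + 1 + 3 = 45

45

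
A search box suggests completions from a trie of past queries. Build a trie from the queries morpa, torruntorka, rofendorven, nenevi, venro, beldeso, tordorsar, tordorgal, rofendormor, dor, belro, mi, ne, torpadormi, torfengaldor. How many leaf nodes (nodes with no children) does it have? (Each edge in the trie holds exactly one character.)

14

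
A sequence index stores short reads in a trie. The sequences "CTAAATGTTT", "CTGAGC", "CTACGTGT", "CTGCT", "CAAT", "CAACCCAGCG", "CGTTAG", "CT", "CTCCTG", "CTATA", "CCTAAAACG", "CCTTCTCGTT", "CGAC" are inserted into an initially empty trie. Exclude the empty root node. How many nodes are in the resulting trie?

59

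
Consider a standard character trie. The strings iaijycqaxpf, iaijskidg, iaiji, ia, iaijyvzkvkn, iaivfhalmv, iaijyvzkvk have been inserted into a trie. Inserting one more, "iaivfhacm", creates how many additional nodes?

Walking "iaivfhacm" from the root, the first 7 characters ("iaivfha") follow existing edges; "c" is the first miss.
So 9 − 7 = 2 new nodes.

2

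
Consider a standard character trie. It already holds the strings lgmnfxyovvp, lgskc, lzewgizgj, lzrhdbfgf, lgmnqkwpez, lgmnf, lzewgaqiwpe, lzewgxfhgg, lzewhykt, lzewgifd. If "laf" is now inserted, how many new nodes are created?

2

"l" is already a path in the trie; the remaining "af" must be added.
Each of the 2 remaining characters creates one node.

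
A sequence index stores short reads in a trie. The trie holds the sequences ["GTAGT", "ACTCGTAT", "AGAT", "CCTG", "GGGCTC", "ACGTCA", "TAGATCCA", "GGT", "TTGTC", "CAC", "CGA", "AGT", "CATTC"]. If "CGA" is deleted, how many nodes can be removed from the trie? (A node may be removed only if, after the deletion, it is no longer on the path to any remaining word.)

A node on "CGA"'s path can go only if nothing else ends at it or branches off below it.
The suffix "GA" (2 nodes) is used only by "CGA"; the node for "C" still has the child "C", so pruning stops there.
Nodes removed: 2

2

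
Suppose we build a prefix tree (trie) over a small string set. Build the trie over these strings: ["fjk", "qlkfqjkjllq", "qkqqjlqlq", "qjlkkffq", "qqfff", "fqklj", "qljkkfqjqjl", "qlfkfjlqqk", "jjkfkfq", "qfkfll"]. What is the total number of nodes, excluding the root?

For each word, the new-node count is its length minus the longest prefix already in the trie:
  "fjk" → 3 new (f, j, k)
  "qlkfqjkjllq" → 11 new (q, l, k, f, q, j, k, j, l, l, q)
  "qkqqjlqlq" → prefix "q" already present; 8 new (k, q, q, j, l, q, l, q)
  "qjlkkffq" → prefix "q" already present; 7 new (j, l, k, k, f, f, q)
  "qqfff" → prefix "q" already present; 4 new (q, f, f, f)
  "fqklj" → prefix "f" already present; 4 new (q, k, l, j)
  "qljkkfqjqjl" → prefix "ql" already present; 9 new (j, k, k, f, q, j, q, j, l)
  "qlfkfjlqqk" → prefix "ql" already present; 8 new (f, k, f, j, l, q, q, k)
  "jjkfkfq" → 7 new (j, j, k, f, k, f, q)
  "qfkfll" → prefix "q" already present; 5 new (f, k, f, l, l)
Total nodes = 3 + 11 + 8 + 7 + 4 + 4 + 9 + 8 + 7 + 5 = 66

66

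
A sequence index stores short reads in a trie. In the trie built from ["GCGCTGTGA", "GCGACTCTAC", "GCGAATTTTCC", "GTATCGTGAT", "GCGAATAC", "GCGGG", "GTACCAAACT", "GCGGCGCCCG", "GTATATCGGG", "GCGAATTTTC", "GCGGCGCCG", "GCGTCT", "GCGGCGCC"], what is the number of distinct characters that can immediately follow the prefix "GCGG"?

Walk "GCGG" from the root, arriving at one node.
Characters that immediately follow "GCGG" among the stored strings: {C, G}.
That node has 2 child edges.

2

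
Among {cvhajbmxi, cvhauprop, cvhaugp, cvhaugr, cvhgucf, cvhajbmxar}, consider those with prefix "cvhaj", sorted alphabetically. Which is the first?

DFS of the "cvhaj" subtree visits, in order: "cvhajbmxar", "cvhajbmxi"
Position 1: cvhajbmxar

cvhajbmxar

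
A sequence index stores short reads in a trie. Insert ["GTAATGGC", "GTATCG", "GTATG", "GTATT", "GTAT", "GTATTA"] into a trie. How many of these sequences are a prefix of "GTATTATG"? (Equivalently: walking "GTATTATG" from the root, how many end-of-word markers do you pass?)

Traverse "GTATTATG" character by character; count nodes along the way that are marked as word ends.
Prefixes of the query that are stored words: "GTAT", "GTATT", "GTATTA"
Count: 3

3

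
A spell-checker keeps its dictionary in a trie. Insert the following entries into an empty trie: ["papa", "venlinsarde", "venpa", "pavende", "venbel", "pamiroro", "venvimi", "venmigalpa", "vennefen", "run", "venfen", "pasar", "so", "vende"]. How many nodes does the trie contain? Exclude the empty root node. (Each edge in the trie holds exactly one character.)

60

For each word, the new-node count is its length minus the longest prefix already in the trie:
  "papa" → 4 new (p, a, p, a)
  "venlinsarde" → 11 new (v, e, n, l, i, n, s, a, r, d, e)
  "venpa" → prefix "ven" already present; 2 new (p, a)
  "pavende" → prefix "pa" already present; 5 new (v, e, n, d, e)
  "venbel" → prefix "ven" already present; 3 new (b, e, l)
  "pamiroro" → prefix "pa" already present; 6 new (m, i, r, o, r, o)
  "venvimi" → prefix "ven" already present; 4 new (v, i, m, i)
  "venmigalpa" → prefix "ven" already present; 7 new (m, i, g, a, l, p, a)
  "vennefen" → prefix "ven" already present; 5 new (n, e, f, e, n)
  "run" → 3 new (r, u, n)
  "venfen" → prefix "ven" already present; 3 new (f, e, n)
  "pasar" → prefix "pa" already present; 3 new (s, a, r)
  "so" → 2 new (s, o)
  "vende" → prefix "ven" already present; 2 new (d, e)
Total nodes = 4 + 11 + 2 + 5 + 3 + 6 + 4 + 7 + 5 + 3 + 3 + 3 + 2 + 2 = 60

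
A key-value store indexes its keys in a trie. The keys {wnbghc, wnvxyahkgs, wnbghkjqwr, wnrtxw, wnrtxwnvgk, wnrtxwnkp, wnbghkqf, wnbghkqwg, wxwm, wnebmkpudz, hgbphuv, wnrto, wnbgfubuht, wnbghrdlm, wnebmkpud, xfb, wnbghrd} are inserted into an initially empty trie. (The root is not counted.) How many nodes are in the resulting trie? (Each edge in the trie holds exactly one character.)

65

Trace insertions, counting only characters that open a new branch:
  "wnbghc" → 6 new (w, n, b, g, h, c)
  "wnvxyahkgs" → prefix "wn" already present; 8 new (v, x, y, a, h, k, g, s)
  "wnbghkjqwr" → prefix "wnbgh" already present; 5 new (k, j, q, w, r)
  "wnrtxw" → prefix "wn" already present; 4 new (r, t, x, w)
  "wnrtxwnvgk" → prefix "wnrtxw" already present; 4 new (n, v, g, k)
  "wnrtxwnkp" → prefix "wnrtxwn" already present; 2 new (k, p)
  "wnbghkqf" → prefix "wnbghk" already present; 2 new (q, f)
  "wnbghkqwg" → prefix "wnbghkq" already present; 2 new (w, g)
  "wxwm" → prefix "w" already present; 3 new (x, w, m)
  "wnebmkpudz" → prefix "wn" already present; 8 new (e, b, m, k, p, u, d, z)
  "hgbphuv" → 7 new (h, g, b, p, h, u, v)
  "wnrto" → prefix "wnrt" already present; 1 new (o)
  "wnbgfubuht" → prefix "wnbg" already present; 6 new (f, u, b, u, h, t)
  "wnbghrdlm" → prefix "wnbgh" already present; 4 new (r, d, l, m)
  "wnebmkpud" → prefix "wnebmkpud" already present; 0 new (none)
  "xfb" → 3 new (x, f, b)
  "wnbghrd" → prefix "wnbghrd" already present; 0 new (none)
Total nodes = 6 + 8 + 5 + 4 + 4 + 2 + 2 + 2 + 3 + 8 + 7 + 1 + 6 + 4 + 0 + 3 + 0 = 65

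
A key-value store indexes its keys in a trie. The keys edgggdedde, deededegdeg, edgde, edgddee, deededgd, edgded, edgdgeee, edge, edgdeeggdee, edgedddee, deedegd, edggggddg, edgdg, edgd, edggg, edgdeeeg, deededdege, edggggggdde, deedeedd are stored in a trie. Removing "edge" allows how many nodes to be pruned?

Walk "edge" from the leaf back toward the root, removing each node that no remaining word uses.
Every node on "edge" is still needed (e.g. by "edgedddee"), so nothing is freed.
Nodes removed: 0

0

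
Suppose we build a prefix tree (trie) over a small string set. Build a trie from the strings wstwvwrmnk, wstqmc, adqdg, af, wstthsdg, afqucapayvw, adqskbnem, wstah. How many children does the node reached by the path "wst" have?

Walk "wst" from the root, arriving at one node.
Distinct next characters after "wst": a, q, t, w.
That node has 4 child edges.

4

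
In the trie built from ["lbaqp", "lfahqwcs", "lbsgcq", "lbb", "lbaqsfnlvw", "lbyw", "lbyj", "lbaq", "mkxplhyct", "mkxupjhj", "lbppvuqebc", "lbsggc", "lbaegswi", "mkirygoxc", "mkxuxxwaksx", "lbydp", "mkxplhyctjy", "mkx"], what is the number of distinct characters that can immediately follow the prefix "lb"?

5

Follow the path "lb" to its node, then look at its outgoing edges.
Characters that immediately follow "lb" among the stored strings: {a, b, p, s, y}.
That node has 5 child edges.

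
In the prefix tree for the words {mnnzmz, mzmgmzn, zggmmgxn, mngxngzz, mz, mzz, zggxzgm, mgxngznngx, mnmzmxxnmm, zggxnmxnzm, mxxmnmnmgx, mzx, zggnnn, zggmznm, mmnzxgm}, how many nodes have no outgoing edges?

14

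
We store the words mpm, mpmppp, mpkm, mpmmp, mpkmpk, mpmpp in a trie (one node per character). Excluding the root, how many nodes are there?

12

Count nodes per top-level branch (shared prefixes stored once):
  'm'-branch (mpkm, mpkmpk, mpm, mpmmp, mpmpp, mpmppp): 12 nodes
Sum: 12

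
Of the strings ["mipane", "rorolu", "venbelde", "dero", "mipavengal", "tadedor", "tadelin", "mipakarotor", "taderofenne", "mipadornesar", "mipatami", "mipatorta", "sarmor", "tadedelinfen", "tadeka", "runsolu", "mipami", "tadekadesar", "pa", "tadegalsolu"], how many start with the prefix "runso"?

Walk to "runso"; the words in its subtree are exactly those with that prefix.
Words under "runso": runsolu
Count: 1

1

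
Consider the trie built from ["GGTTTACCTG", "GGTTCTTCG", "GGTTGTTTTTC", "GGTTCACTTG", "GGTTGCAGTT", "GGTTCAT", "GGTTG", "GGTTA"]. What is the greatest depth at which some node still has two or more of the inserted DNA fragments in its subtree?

6

Equivalently: take the maximum, over all pairs, of their longest common prefix length.
e.g. "GGTTCACTTG" and "GGTTCAT" share the prefix "GGTTCA" of length 6; no pair shares a longer one.
Longest shared-prefix length: 6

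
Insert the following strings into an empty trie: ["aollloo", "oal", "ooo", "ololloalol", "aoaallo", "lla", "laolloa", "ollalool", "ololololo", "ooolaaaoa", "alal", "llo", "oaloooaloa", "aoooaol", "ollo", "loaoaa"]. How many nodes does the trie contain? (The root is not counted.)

74

Trace insertions, counting only characters that open a new branch:
  "aollloo" → 7 new (a, o, l, l, l, o, o)
  "oal" → 3 new (o, a, l)
  "ooo" → prefix "o" already present; 2 new (o, o)
  "ololloalol" → prefix "o" already present; 9 new (l, o, l, l, o, a, l, o, l)
  "aoaallo" → prefix "ao" already present; 5 new (a, a, l, l, o)
  "lla" → 3 new (l, l, a)
  "laolloa" → prefix "l" already present; 6 new (a, o, l, l, o, a)
  "ollalool" → prefix "ol" already present; 6 new (l, a, l, o, o, l)
  "ololololo" → prefix "olol" already present; 5 new (o, l, o, l, o)
  "ooolaaaoa" → prefix "ooo" already present; 6 new (l, a, a, a, o, a)
  "alal" → prefix "a" already present; 3 new (l, a, l)
  "llo" → prefix "ll" already present; 1 new (o)
  "oaloooaloa" → prefix "oal" already present; 7 new (o, o, o, a, l, o, a)
  "aoooaol" → prefix "ao" already present; 5 new (o, o, a, o, l)
  "ollo" → prefix "oll" already present; 1 new (o)
  "loaoaa" → prefix "l" already present; 5 new (o, a, o, a, a)
Total nodes = 7 + 3 + 2 + 9 + 5 + 3 + 6 + 6 + 5 + 6 + 3 + 1 + 7 + 5 + 1 + 5 = 74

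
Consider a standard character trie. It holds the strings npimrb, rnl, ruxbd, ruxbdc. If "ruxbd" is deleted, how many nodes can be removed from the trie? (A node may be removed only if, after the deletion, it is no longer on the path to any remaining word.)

A node on "ruxbd"'s path can go only if nothing else ends at it or branches off below it.
Every node on "ruxbd" is still needed (e.g. by "ruxbdc"), so nothing is freed.
Nodes removed: 0

0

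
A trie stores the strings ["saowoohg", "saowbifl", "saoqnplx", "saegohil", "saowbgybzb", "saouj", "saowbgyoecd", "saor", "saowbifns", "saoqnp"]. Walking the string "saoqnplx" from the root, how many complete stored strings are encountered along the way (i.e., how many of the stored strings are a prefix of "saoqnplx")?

2

Traverse "saoqnplx" character by character; count nodes along the way that are marked as word ends.
Prefixes of the query that are stored words: "saoqnp", "saoqnplx"
Count: 2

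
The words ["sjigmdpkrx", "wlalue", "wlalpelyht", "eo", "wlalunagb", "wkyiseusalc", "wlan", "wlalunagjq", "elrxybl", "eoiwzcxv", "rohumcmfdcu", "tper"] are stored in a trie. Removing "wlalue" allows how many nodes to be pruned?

1

A node on "wlalue"'s path can go only if nothing else ends at it or branches off below it.
The suffix "e" (1 node) is used only by "wlalue"; the node for "wlalu" still has the child "n", so pruning stops there.
Nodes removed: 1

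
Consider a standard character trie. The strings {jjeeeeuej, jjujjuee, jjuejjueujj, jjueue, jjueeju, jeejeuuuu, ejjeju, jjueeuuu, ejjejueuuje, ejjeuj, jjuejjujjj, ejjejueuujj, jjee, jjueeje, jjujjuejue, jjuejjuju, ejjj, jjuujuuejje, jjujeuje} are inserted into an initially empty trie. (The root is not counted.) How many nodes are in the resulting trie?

74

Insert word by word; a character creates a node only if that edge doesn't already exist:
  "jjeeeeuej" → 9 new (j, j, e, e, e, e, u, e, j)
  "jjujjuee" → prefix "jj" already present; 6 new (u, j, j, u, e, e)
  "jjuejjueujj" → prefix "jju" already present; 8 new (e, j, j, u, e, u, j, j)
  "jjueue" → prefix "jjue" already present; 2 new (u, e)
  "jjueeju" → prefix "jjue" already present; 3 new (e, j, u)
  "jeejeuuuu" → prefix "j" already present; 8 new (e, e, j, e, u, u, u, u)
  "ejjeju" → 6 new (e, j, j, e, j, u)
  "jjueeuuu" → prefix "jjuee" already present; 3 new (u, u, u)
  "ejjejueuuje" → prefix "ejjeju" already present; 5 new (e, u, u, j, e)
  "ejjeuj" → prefix "ejje" already present; 2 new (u, j)
  "jjuejjujjj" → prefix "jjuejju" already present; 3 new (j, j, j)
  "ejjejueuujj" → prefix "ejjejueuuj" already present; 1 new (j)
  "jjee" → prefix "jjee" already present; 0 new (none)
  "jjueeje" → prefix "jjueej" already present; 1 new (e)
  "jjujjuejue" → prefix "jjujjue" already present; 3 new (j, u, e)
  "jjuejjuju" → prefix "jjuejjuj" already present; 1 new (u)
  "ejjj" → prefix "ejj" already present; 1 new (j)
  "jjuujuuejje" → prefix "jju" already present; 8 new (u, j, u, u, e, j, j, e)
  "jjujeuje" → prefix "jjuj" already present; 4 new (e, u, j, e)
Total nodes = 9 + 6 + 8 + 2 + 3 + 8 + 6 + 3 + 5 + 2 + 3 + 1 + 0 + 1 + 3 + 1 + 1 + 8 + 4 = 74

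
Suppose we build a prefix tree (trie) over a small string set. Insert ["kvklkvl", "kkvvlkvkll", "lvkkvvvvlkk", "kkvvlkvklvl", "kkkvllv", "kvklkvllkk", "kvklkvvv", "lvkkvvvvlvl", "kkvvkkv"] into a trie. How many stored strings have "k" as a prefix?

Filter for entries beginning with "k":
Words under "k": kkkvllv, kkvvkkv, kkvvlkvkll, kkvvlkvklvl, kvklkvl, kvklkvllkk, kvklkvvv
Count: 7

7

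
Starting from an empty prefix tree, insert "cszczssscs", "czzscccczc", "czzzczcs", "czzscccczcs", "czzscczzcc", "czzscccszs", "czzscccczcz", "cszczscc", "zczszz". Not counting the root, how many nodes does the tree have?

41

Trace insertions, counting only characters that open a new branch:
  "cszczssscs" → 10 new (c, s, z, c, z, s, s, s, c, s)
  "czzscccczc" → prefix "c" already present; 9 new (z, z, s, c, c, c, c, z, c)
  "czzzczcs" → prefix "czz" already present; 5 new (z, c, z, c, s)
  "czzscccczcs" → prefix "czzscccczc" already present; 1 new (s)
  "czzscczzcc" → prefix "czzscc" already present; 4 new (z, z, c, c)
  "czzscccszs" → prefix "czzsccc" already present; 3 new (s, z, s)
  "czzscccczcz" → prefix "czzscccczc" already present; 1 new (z)
  "cszczscc" → prefix "cszczs" already present; 2 new (c, c)
  "zczszz" → 6 new (z, c, z, s, z, z)
Total nodes = 10 + 9 + 5 + 1 + 4 + 3 + 1 + 2 + 6 = 41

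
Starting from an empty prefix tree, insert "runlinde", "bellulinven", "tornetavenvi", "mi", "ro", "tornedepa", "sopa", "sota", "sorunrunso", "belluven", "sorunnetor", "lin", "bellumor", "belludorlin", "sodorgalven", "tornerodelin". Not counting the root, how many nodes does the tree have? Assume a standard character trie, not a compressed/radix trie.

Count nodes per top-level branch (shared prefixes stored once):
  'b'-branch (belludorlin, bellulinven, bellumor, belluven): 23 nodes
  'l'-branch (lin): 3 nodes
  'm'-branch (mi): 2 nodes
  'r'-branch (ro, runlinde): 9 nodes
  's'-branch (sodorgalven, sopa, sorunnetor, sorunrunso, sota): 28 nodes
  't'-branch (tornedepa, tornerodelin, tornetavenvi): 23 nodes
Sum: 88

88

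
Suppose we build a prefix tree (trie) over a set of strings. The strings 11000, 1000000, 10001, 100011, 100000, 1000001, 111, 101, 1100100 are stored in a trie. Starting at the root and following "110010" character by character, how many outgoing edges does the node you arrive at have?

Follow the path "110010" to its node, then look at its outgoing edges.
Distinct next characters after "110010": 0.
That node has 1 child edge.

1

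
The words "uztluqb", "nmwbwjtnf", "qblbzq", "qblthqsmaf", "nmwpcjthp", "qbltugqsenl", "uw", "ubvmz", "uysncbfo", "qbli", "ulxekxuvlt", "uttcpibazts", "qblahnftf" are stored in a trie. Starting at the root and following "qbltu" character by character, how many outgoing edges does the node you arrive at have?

The children of the "qbltu" node are the distinct next characters among strings starting with "qbltu".
Distinct next characters after "qbltu": g.
That node has 1 child edge.

1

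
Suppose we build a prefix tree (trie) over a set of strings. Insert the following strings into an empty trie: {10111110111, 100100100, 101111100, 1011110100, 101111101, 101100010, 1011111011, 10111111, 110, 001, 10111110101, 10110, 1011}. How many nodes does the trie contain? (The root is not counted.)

36

Insert word by word; a character creates a node only if that edge doesn't already exist:
  "10111110111" → 11 new (1, 0, 1, 1, 1, 1, 1, 0, 1, 1, 1)
  "100100100" → prefix "10" already present; 7 new (0, 1, 0, 0, 1, 0, 0)
  "101111100" → prefix "10111110" already present; 1 new (0)
  "1011110100" → prefix "101111" already present; 4 new (0, 1, 0, 0)
  "101111101" → prefix "101111101" already present; 0 new (none)
  "101100010" → prefix "1011" already present; 5 new (0, 0, 0, 1, 0)
  "1011111011" → prefix "1011111011" already present; 0 new (none)
  "10111111" → prefix "1011111" already present; 1 new (1)
  "110" → prefix "1" already present; 2 new (1, 0)
  "001" → 3 new (0, 0, 1)
  "10111110101" → prefix "101111101" already present; 2 new (0, 1)
  "10110" → prefix "10110" already present; 0 new (none)
  "1011" → prefix "1011" already present; 0 new (none)
Total nodes = 11 + 7 + 1 + 4 + 0 + 5 + 0 + 1 + 2 + 3 + 2 + 0 + 0 = 36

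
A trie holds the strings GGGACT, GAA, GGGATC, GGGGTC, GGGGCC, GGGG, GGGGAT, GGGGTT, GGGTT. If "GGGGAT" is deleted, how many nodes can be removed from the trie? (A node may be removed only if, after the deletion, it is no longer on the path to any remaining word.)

2

Walk "GGGGAT" from the leaf back toward the root, removing each node that no remaining word uses.
The suffix "AT" (2 nodes) is used only by "GGGGAT"; the node for "GGGG" still has the child "T", so pruning stops there.
Nodes removed: 2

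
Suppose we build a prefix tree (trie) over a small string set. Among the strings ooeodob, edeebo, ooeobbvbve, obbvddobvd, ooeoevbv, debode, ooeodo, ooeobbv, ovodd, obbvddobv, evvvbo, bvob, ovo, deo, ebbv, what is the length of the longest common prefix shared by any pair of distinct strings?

Look for the deepest trie node that still has at least two words in its subtree.
e.g. "obbvddobv" and "obbvddobvd" share the prefix "obbvddobv" of length 9; no pair shares a longer one.
Longest shared-prefix length: 9

9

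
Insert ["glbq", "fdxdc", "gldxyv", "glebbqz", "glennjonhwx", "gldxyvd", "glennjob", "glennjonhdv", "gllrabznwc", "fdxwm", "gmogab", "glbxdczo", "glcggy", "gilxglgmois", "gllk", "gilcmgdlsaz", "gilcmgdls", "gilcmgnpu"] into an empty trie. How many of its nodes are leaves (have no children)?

16

A leaf is a node with no children — equivalently, the end of a word that is not a proper prefix of any other stored word.
Those words: "fdxdc", "fdxwm", "gilcmgdlsaz", "gilcmgnpu", "gilxglgmois", "glbq", "glbxdczo", "glcggy", "gldxyvd", "glebbqz", "glennjob", "glennjonhdv", "glennjonhwx", "gllk", "gllrabznwc", "gmogab"
Leaf count: 16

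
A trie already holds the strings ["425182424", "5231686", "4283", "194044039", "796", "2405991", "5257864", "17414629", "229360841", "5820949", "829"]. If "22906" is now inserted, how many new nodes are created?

2

"229" is already a path in the trie; the remaining "06" must be added.
New nodes needed: |"22906"| − 3 = 5 − 3 = 2.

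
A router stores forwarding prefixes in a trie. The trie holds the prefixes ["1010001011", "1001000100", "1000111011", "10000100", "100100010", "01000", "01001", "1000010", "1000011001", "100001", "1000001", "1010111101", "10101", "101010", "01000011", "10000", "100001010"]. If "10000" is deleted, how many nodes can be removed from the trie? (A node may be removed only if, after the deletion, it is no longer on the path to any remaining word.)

0

A node on "10000"'s path can go only if nothing else ends at it or branches off below it.
Every node on "10000" is still needed (e.g. by "10000100"), so nothing is freed.
Nodes removed: 0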